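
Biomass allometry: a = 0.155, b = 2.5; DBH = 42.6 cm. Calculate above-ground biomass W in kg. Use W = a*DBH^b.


Formula: W = a * DBH^b  (allometric power law)
DBH^b = 42.6^2.5 = 11844.6982
W = 0.155 * 11844.6982 = 1835.9 kg

1835.9


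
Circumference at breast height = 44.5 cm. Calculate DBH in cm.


Formula: DBH = C / pi
DBH = 44.5 / pi
pi = 3.14159...
DBH = 14.2 cm

14.2


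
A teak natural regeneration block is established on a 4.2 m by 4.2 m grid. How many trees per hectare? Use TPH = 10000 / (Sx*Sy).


Formula: TPH = 10000 m^2/ha / (spacing_x * spacing_y)
Area per tree = 4.2 m * 4.2 m = 17.64 m^2
TPH = 10000 / 17.64 = 567 trees/ha

567


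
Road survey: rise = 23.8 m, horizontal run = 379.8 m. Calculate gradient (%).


Formula: Gradient = rise / run * 100
Gradient = 23.8 / 379.8 * 100 = 6.3%

6.3


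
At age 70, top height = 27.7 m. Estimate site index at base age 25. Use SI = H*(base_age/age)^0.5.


Formula: SI = H_dom * (base_age / age)^0.5
Age ratio = 25 / 70 = 0.35714
sqrt(age_ratio) = 0.59761
SI = 27.7 * 0.59761 = 16.6 m

16.6


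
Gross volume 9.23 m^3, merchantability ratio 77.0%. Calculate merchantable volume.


Formula: MV = V_total * (merchantable_pct / 100)
Merchantable fraction = 77.0% / 100 = 0.77
MV = 9.23 m^3 * 0.77 = 7.107 m^3

7.107


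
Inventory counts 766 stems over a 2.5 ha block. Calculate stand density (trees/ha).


Formula: Stand Density = N_trees / Area_ha
Density = 766 trees / 2.5 ha
Density = 306 trees/ha

306


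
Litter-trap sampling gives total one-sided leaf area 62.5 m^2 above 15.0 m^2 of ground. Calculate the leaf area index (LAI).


Formula: LAI = total leaf area / ground area  (dimensionless)
LAI = 62.5 m^2 / 15.0 m^2
LAI = 4.17

4.17


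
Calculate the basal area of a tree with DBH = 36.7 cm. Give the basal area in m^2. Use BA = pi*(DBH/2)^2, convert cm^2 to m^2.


Formula: BA = pi * (DBH/2)^2 / 10000  (cm^2 to m^2)
Radius = DBH/2 = 36.7/2 = 18.35 cm
BA = pi * 18.35^2 / 10000
   = 1057.8449 cm^2 / 10000
   = 0.1058 m^2

0.1058


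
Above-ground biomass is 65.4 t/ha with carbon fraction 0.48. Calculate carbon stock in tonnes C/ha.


Formula: Carbon Stock = Biomass * Carbon Fraction
C = 65.4 t/ha * 0.48
C = 31.4 t C/ha

31.4


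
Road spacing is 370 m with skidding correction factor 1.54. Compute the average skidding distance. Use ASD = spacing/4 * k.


Formula: ASD = (spacing / 4) * correction
Uncorrected distance = spacing / 4 = 370 / 4 = 92.5 m
ASD = 92.5 * 1.54 = 142 m

142


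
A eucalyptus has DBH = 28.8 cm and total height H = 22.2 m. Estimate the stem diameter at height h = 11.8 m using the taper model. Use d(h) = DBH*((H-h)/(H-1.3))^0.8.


Taper: d(h) = DBH * ((H - h) / (H - 1.3))^0.8
Numerator = H - h = 22.2 - 11.8 = 10.4 m
Denominator = H - 1.3 = 22.2 - 1.3 = 20.9 m
Ratio = 10.4 / 20.9 = 0.49761
d = 28.8 * 0.49761^0.8 = 16.5 cm

16.5


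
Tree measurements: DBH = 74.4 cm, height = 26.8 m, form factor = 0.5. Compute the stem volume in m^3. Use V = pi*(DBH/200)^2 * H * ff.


Formula: V = pi * (DBH/200)^2 * H * ff
Radius = DBH/200 = 74.4/200 = 0.372 m
Radius^2 = 0.372^2 = 0.138384 m^2
V = pi * 0.138384 * 26.8 * 0.5
V = 5.826 m^3

5.826


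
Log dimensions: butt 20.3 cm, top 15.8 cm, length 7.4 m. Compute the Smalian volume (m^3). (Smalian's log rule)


Smalian: V = (A1 + A2)/2 * L,  A = pi*(D/200)^2
A1 = pi*(20.3/200)^2 = 0.032365 m^2
A2 = pi*(15.8/200)^2 = 0.019607 m^2
V = (0.032365+0.019607)/2*7.4 = 0.1923 m^3

0.1923


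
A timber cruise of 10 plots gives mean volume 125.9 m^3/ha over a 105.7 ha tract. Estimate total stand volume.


Formula: Total Volume = Mean Volume per ha * Total Area
Total Volume = 125.9 m^3/ha * 105.7 ha
Total Volume = 13308 m^3

13308


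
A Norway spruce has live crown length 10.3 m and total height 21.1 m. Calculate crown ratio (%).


Formula: Crown Ratio = (Crown Length / Total Height) * 100
CR = (10.3 m / 21.1 m) * 100
CR = 0.4882 * 100 = 48.8%

48.8


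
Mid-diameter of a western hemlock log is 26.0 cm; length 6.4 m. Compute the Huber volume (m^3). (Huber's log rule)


Huber: V = Am * L,  Am = pi*(Dm/200)^2
Am = pi*(26.0/200)^2 = 0.053093 m^2
V = 0.053093*6.4 = 0.3398 m^3

0.3398


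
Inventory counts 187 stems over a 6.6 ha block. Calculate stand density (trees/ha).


Formula: Stand Density = N_trees / Area_ha
Density = 187 trees / 6.6 ha
Density = 28 trees/ha

28


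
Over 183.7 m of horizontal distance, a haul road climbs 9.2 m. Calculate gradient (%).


Formula: Gradient = rise / run * 100
Gradient = 9.2 / 183.7 * 100 = 5.0%

5.0


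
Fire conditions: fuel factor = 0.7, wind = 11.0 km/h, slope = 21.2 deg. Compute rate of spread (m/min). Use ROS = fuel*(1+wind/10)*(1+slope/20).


Formula: ROS = fuel * (1 + wind/10) * (1 + slope/20)
Wind factor = 1 + 11.0/10 = 2.1
Slope factor = 1 + 21.2/20 = 2.06
ROS = 0.7 * 2.1 * 2.06 = 3.03 m/min

3.03


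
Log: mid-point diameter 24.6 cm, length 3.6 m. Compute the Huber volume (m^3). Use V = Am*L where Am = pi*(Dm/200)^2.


Huber: V = Am * L,  Am = pi*(Dm/200)^2
Am = pi*(24.6/200)^2 = 0.047529 m^2
V = 0.047529*3.6 = 0.1711 m^3

0.1711


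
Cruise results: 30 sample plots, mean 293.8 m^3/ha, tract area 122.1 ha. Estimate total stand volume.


Formula: Total Volume = Mean Volume per ha * Total Area
Total Volume = 293.8 m^3/ha * 122.1 ha
Total Volume = 35873 m^3

35873


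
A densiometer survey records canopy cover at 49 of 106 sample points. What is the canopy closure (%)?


Formula: Canopy closure = covered points / total points * 100
Closure = 49 / 106 * 100
Closure = 0.4623 * 100 = 46.2%

46.2


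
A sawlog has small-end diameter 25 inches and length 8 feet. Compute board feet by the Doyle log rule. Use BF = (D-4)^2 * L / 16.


Doyle: BF = (D - 4)^2 * L / 16
Adjusted diameter = 25 - 4 = 21 in
(D-4)^2 = 21^2 = 441
BF = 441 * 8 / 16 = 221 BF

221


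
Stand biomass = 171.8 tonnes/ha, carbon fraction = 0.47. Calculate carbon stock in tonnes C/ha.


Formula: Carbon Stock = Biomass * Carbon Fraction
C = 171.8 t/ha * 0.47
C = 80.7 t C/ha

80.7


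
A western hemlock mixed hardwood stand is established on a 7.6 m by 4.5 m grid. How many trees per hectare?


Formula: TPH = 10000 m^2/ha / (spacing_x * spacing_y)
Area per tree = 7.6 m * 4.5 m = 34.2 m^2
TPH = 10000 / 34.2 = 292 trees/ha

292


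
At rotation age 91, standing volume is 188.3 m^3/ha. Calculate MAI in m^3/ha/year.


Formula: MAI = Total Volume / Stand Age
MAI = 188.3 m^3/ha / 91 years
MAI = 2.07 m^3/ha/year

2.07


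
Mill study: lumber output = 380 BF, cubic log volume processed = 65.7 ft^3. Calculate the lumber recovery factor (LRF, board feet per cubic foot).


Formula: LRF = Lumber Output (BF) / Log Input (ft^3)
LRF = 380 BF / 65.7 ft^3
LRF = 5.78 BF/ft^3

5.78


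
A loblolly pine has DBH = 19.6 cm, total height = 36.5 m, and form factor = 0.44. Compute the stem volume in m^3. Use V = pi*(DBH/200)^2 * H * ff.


Formula: V = pi * (DBH/200)^2 * H * ff
Radius = DBH/200 = 19.6/200 = 0.098 m
Radius^2 = 0.098^2 = 0.009604 m^2
V = pi * 0.009604 * 36.5 * 0.44
V = 0.485 m^3

0.485


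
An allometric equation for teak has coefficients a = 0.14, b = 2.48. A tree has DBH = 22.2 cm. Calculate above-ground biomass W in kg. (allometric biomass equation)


Formula: W = a * DBH^b  (allometric power law)
DBH^b = 22.2^2.48 = 2182.5056
W = 0.14 * 2182.5056 = 305.6 kg

305.6


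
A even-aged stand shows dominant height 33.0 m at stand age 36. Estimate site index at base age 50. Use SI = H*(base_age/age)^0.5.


Formula: SI = H_dom * (base_age / age)^0.5
Age ratio = 50 / 36 = 1.38889
sqrt(age_ratio) = 1.17851
SI = 33.0 * 1.17851 = 38.9 m

38.9


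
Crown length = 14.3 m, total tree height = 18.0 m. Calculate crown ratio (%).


Formula: Crown Ratio = (Crown Length / Total Height) * 100
CR = (14.3 m / 18.0 m) * 100
CR = 0.7944 * 100 = 79.4%

79.4


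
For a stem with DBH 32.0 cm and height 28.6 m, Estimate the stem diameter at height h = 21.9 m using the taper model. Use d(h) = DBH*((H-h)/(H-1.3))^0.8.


Taper: d(h) = DBH * ((H - h) / (H - 1.3))^0.8
Numerator = H - h = 28.6 - 21.9 = 6.7 m
Denominator = H - 1.3 = 28.6 - 1.3 = 27.3 m
Ratio = 6.7 / 27.3 = 0.24542
d = 32.0 * 0.24542^0.8 = 10.4 cm

10.4


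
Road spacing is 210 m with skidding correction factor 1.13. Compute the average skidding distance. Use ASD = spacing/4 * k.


Formula: ASD = (spacing / 4) * correction
Uncorrected distance = spacing / 4 = 210 / 4 = 52.5 m
ASD = 52.5 * 1.13 = 59 m

59


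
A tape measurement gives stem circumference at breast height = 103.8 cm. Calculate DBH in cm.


Formula: DBH = C / pi
DBH = 103.8 / pi
pi = 3.14159...
DBH = 33.0 cm

33.0


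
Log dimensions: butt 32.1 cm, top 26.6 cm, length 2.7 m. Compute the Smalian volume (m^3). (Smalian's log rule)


Smalian: V = (A1 + A2)/2 * L,  A = pi*(D/200)^2
A1 = pi*(32.1/200)^2 = 0.080928 m^2
A2 = pi*(26.6/200)^2 = 0.055572 m^2
V = (0.080928+0.055572)/2*2.7 = 0.1843 m^3

0.1843


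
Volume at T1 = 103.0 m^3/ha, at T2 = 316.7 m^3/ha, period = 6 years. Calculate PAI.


Formula: PAI = (V_T2 - V_T1) / (T2 - T1)
Volume increment = 316.7 - 103.0 = 213.7 m^3/ha
PAI = 213.7 / 6 = 35.62 m^3/ha/year

35.62


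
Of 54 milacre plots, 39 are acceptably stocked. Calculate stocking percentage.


Formula: Stocking % = stocked plots / total plots * 100
Stocking = 39 / 54 * 100
Stocking = 0.7222 * 100 = 72.2%

72.2


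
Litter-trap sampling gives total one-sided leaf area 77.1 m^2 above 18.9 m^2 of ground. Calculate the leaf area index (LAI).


Formula: LAI = total leaf area / ground area  (dimensionless)
LAI = 77.1 m^2 / 18.9 m^2
LAI = 4.08

4.08


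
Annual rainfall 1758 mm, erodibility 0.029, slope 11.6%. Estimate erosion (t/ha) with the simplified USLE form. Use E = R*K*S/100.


Formula: E = R * K * S / 100  (simplified USLE)
R * K = 1758 * 0.029 = 50.982
E = 50.982 * 11.6 / 100 = 5.91 t/ha

5.91


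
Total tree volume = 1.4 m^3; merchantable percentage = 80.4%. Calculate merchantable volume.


Formula: MV = V_total * (merchantable_pct / 100)
Merchantable fraction = 80.4% / 100 = 0.804
MV = 1.4 m^3 * 0.804 = 1.126 m^3

1.126


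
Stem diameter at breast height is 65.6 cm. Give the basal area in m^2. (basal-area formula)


Formula: BA = pi * (DBH/2)^2 / 10000  (cm^2 to m^2)
Radius = DBH/2 = 65.6/2 = 32.8 cm
BA = pi * 32.8^2 / 10000
   = 3379.851 cm^2 / 10000
   = 0.338 m^2

0.338


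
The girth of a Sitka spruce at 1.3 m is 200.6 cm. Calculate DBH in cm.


Formula: DBH = C / pi
DBH = 200.6 / pi
pi = 3.14159...
DBH = 63.9 cm

63.9


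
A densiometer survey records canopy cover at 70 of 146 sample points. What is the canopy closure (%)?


Formula: Canopy closure = covered points / total points * 100
Closure = 70 / 146 * 100
Closure = 0.4795 * 100 = 47.9%

47.9


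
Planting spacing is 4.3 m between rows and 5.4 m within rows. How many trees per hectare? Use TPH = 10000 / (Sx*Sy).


Formula: TPH = 10000 m^2/ha / (spacing_x * spacing_y)
Area per tree = 4.3 m * 5.4 m = 23.22 m^2
TPH = 10000 / 23.22 = 431 trees/ha

431


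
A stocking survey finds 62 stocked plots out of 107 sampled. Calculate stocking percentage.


Formula: Stocking % = stocked plots / total plots * 100
Stocking = 62 / 107 * 100
Stocking = 0.5794 * 100 = 57.9%

57.9


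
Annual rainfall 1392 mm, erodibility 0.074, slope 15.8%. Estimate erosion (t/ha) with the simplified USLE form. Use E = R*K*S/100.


Formula: E = R * K * S / 100  (simplified USLE)
R * K = 1392 * 0.074 = 103.008
E = 103.008 * 15.8 / 100 = 16.28 t/ha

16.28


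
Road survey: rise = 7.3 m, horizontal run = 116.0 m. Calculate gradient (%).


Formula: Gradient = rise / run * 100
Gradient = 7.3 / 116.0 * 100 = 6.3%

6.3


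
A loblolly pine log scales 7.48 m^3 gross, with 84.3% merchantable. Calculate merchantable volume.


Formula: MV = V_total * (merchantable_pct / 100)
Merchantable fraction = 84.3% / 100 = 0.843
MV = 7.48 m^3 * 0.843 = 6.306 m^3

6.306


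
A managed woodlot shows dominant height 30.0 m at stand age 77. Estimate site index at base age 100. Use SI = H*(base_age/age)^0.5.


Formula: SI = H_dom * (base_age / age)^0.5
Age ratio = 100 / 77 = 1.2987
sqrt(age_ratio) = 1.13961
SI = 30.0 * 1.13961 = 34.2 m

34.2


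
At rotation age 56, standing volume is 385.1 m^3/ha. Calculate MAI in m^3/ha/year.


Formula: MAI = Total Volume / Stand Age
MAI = 385.1 m^3/ha / 56 years
MAI = 6.88 m^3/ha/year

6.88


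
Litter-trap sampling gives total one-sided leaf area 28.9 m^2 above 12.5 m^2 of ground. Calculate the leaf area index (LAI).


Formula: LAI = total leaf area / ground area  (dimensionless)
LAI = 28.9 m^2 / 12.5 m^2
LAI = 2.31

2.31


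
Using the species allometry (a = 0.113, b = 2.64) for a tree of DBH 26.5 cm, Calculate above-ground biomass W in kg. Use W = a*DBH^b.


Formula: W = a * DBH^b  (allometric power law)
DBH^b = 26.5^2.64 = 5719.6454
W = 0.113 * 5719.6454 = 646.3 kg

646.3


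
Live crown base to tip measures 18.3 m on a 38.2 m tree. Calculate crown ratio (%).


Formula: Crown Ratio = (Crown Length / Total Height) * 100
CR = (18.3 m / 38.2 m) * 100
CR = 0.4791 * 100 = 47.9%

47.9


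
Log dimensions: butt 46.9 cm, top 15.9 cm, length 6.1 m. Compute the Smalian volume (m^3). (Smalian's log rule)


Smalian: V = (A1 + A2)/2 * L,  A = pi*(D/200)^2
A1 = pi*(46.9/200)^2 = 0.172757 m^2
A2 = pi*(15.9/200)^2 = 0.019856 m^2
V = (0.172757+0.019856)/2*6.1 = 0.5875 m^3

0.5875


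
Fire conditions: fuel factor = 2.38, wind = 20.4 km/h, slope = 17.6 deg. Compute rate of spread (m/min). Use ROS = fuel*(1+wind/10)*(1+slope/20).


Formula: ROS = fuel * (1 + wind/10) * (1 + slope/20)
Wind factor = 1 + 20.4/10 = 3.04
Slope factor = 1 + 17.6/20 = 1.88
ROS = 2.38 * 3.04 * 1.88 = 13.6 m/min

13.6


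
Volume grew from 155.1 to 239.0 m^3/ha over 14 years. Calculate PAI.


Formula: PAI = (V_T2 - V_T1) / (T2 - T1)
Volume increment = 239.0 - 155.1 = 83.9 m^3/ha
PAI = 83.9 / 14 = 5.99 m^3/ha/year

5.99


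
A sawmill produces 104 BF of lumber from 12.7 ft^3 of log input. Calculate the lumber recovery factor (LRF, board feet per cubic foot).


Formula: LRF = Lumber Output (BF) / Log Input (ft^3)
LRF = 104 BF / 12.7 ft^3
LRF = 8.19 BF/ft^3

8.19


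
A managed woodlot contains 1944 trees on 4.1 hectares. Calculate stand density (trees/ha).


Formula: Stand Density = N_trees / Area_ha
Density = 1944 trees / 4.1 ha
Density = 474 trees/ha

474


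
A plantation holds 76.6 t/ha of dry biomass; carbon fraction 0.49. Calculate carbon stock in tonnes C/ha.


Formula: Carbon Stock = Biomass * Carbon Fraction
C = 76.6 t/ha * 0.49
C = 37.5 t C/ha

37.5


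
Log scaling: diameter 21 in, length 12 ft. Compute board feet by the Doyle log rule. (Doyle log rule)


Doyle: BF = (D - 4)^2 * L / 16
Adjusted diameter = 21 - 4 = 17 in
(D-4)^2 = 17^2 = 289
BF = 289 * 12 / 16 = 217 BF

217


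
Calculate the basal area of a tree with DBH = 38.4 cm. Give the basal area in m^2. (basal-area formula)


Formula: BA = pi * (DBH/2)^2 / 10000  (cm^2 to m^2)
Radius = DBH/2 = 38.4/2 = 19.2 cm
BA = pi * 19.2^2 / 10000
   = 1158.1167 cm^2 / 10000
   = 0.1158 m^2

0.1158


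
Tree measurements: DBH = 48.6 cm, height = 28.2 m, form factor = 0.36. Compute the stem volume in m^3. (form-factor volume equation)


Formula: V = pi * (DBH/200)^2 * H * ff
Radius = DBH/200 = 48.6/200 = 0.243 m
Radius^2 = 0.243^2 = 0.059049 m^2
V = pi * 0.059049 * 28.2 * 0.36
V = 1.883 m^3

1.883


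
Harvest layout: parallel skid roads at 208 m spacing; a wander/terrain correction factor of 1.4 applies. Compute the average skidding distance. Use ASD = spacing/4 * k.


Formula: ASD = (spacing / 4) * correction
Uncorrected distance = spacing / 4 = 208 / 4 = 52 m
ASD = 52 * 1.4 = 73 m

73


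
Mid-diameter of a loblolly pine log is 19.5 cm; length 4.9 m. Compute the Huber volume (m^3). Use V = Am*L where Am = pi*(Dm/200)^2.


Huber: V = Am * L,  Am = pi*(Dm/200)^2
Am = pi*(19.5/200)^2 = 0.029865 m^2
V = 0.029865*4.9 = 0.1463 m^3

0.1463


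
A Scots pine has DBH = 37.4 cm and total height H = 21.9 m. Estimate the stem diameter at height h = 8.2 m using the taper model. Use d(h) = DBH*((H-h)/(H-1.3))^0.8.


Taper: d(h) = DBH * ((H - h) / (H - 1.3))^0.8
Numerator = H - h = 21.9 - 8.2 = 13.7 m
Denominator = H - 1.3 = 21.9 - 1.3 = 20.6 m
Ratio = 13.7 / 20.6 = 0.66505
d = 37.4 * 0.66505^0.8 = 27.0 cm

27.0


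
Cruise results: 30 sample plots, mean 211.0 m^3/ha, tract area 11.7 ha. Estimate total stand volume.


Formula: Total Volume = Mean Volume per ha * Total Area
Total Volume = 211.0 m^3/ha * 11.7 ha
Total Volume = 2469 m^3

2469


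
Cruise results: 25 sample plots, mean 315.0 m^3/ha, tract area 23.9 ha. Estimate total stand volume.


Formula: Total Volume = Mean Volume per ha * Total Area
Total Volume = 315.0 m^3/ha * 23.9 ha
Total Volume = 7529 m^3

7529


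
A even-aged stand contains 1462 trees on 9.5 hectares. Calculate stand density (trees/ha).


Formula: Stand Density = N_trees / Area_ha
Density = 1462 trees / 9.5 ha
Density = 154 trees/ha

154


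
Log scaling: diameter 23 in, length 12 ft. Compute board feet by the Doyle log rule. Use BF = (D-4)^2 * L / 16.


Doyle: BF = (D - 4)^2 * L / 16
Adjusted diameter = 23 - 4 = 19 in
(D-4)^2 = 19^2 = 361
BF = 361 * 12 / 16 = 271 BF

271


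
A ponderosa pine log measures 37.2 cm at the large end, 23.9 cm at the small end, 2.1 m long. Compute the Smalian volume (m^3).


Smalian: V = (A1 + A2)/2 * L,  A = pi*(D/200)^2
A1 = pi*(37.2/200)^2 = 0.108687 m^2
A2 = pi*(23.9/200)^2 = 0.044863 m^2
V = (0.108687+0.044863)/2*2.1 = 0.1612 m^3

0.1612


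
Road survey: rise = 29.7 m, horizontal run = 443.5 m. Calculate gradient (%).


Formula: Gradient = rise / run * 100
Gradient = 29.7 / 443.5 * 100 = 6.7%

6.7


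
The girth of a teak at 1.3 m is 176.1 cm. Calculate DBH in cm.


Formula: DBH = C / pi
DBH = 176.1 / pi
pi = 3.14159...
DBH = 56.1 cm

56.1


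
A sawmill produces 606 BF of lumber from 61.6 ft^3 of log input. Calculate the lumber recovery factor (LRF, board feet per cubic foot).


Formula: LRF = Lumber Output (BF) / Log Input (ft^3)
LRF = 606 BF / 61.6 ft^3
LRF = 9.84 BF/ft^3

9.84


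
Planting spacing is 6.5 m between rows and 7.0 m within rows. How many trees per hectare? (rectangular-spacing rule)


Formula: TPH = 10000 m^2/ha / (spacing_x * spacing_y)
Area per tree = 6.5 m * 7.0 m = 45.5 m^2
TPH = 10000 / 45.5 = 220 trees/ha

220


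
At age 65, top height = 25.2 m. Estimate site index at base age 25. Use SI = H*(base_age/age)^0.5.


Formula: SI = H_dom * (base_age / age)^0.5
Age ratio = 25 / 65 = 0.38462
sqrt(age_ratio) = 0.62017
SI = 25.2 * 0.62017 = 15.6 m

15.6


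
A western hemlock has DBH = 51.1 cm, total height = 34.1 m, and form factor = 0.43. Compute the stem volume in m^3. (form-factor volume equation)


Formula: V = pi * (DBH/200)^2 * H * ff
Radius = DBH/200 = 51.1/200 = 0.2555 m
Radius^2 = 0.2555^2 = 0.06528025 m^2
V = pi * 0.06528025 * 34.1 * 0.43
V = 3.007 m^3

3.007


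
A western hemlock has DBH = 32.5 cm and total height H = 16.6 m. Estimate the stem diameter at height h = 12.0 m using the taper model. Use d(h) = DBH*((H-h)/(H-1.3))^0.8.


Taper: d(h) = DBH * ((H - h) / (H - 1.3))^0.8
Numerator = H - h = 16.6 - 12.0 = 4.6 m
Denominator = H - 1.3 = 16.6 - 1.3 = 15.3 m
Ratio = 4.6 / 15.3 = 0.30065
d = 32.5 * 0.30065^0.8 = 12.4 cm

12.4


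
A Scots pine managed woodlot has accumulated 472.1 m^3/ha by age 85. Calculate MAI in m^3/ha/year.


Formula: MAI = Total Volume / Stand Age
MAI = 472.1 m^3/ha / 85 years
MAI = 5.55 m^3/ha/year

5.55


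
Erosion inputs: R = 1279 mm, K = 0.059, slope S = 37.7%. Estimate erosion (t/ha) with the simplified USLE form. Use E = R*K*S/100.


Formula: E = R * K * S / 100  (simplified USLE)
R * K = 1279 * 0.059 = 75.461
E = 75.461 * 37.7 / 100 = 28.45 t/ha

28.45


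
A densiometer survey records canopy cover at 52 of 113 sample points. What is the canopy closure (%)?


Formula: Canopy closure = covered points / total points * 100
Closure = 52 / 113 * 100
Closure = 0.4602 * 100 = 46.0%

46.0


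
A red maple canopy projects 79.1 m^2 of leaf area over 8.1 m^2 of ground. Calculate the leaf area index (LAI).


Formula: LAI = total leaf area / ground area  (dimensionless)
LAI = 79.1 m^2 / 8.1 m^2
LAI = 9.77

9.77


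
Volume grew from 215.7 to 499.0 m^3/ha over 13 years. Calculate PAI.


Formula: PAI = (V_T2 - V_T1) / (T2 - T1)
Volume increment = 499.0 - 215.7 = 283.3 m^3/ha
PAI = 283.3 / 13 = 21.79 m^3/ha/year

21.79


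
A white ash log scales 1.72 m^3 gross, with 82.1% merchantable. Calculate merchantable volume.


Formula: MV = V_total * (merchantable_pct / 100)
Merchantable fraction = 82.1% / 100 = 0.821
MV = 1.72 m^3 * 0.821 = 1.412 m^3

1.412


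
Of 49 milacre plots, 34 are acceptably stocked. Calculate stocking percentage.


Formula: Stocking % = stocked plots / total plots * 100
Stocking = 34 / 49 * 100
Stocking = 0.6939 * 100 = 69.4%

69.4


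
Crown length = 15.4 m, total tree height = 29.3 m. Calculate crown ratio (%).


Formula: Crown Ratio = (Crown Length / Total Height) * 100
CR = (15.4 m / 29.3 m) * 100
CR = 0.5256 * 100 = 52.6%

52.6


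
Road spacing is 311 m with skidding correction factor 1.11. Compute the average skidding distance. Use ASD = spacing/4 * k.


Formula: ASD = (spacing / 4) * correction
Uncorrected distance = spacing / 4 = 311 / 4 = 77.75 m
ASD = 77.75 * 1.11 = 86 m

86


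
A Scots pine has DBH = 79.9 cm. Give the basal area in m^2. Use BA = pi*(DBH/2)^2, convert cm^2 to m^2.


Formula: BA = pi * (DBH/2)^2 / 10000  (cm^2 to m^2)
Radius = DBH/2 = 79.9/2 = 39.95 cm
BA = pi * 39.95^2 / 10000
   = 5013.9897 cm^2 / 10000
   = 0.5014 m^2

0.5014


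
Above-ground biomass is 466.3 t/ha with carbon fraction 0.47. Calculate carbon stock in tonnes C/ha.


Formula: Carbon Stock = Biomass * Carbon Fraction
C = 466.3 t/ha * 0.47
C = 219.2 t C/ha

219.2


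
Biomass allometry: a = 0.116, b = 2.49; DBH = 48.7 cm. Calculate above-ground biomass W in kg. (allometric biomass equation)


Formula: W = a * DBH^b  (allometric power law)
DBH^b = 48.7^2.49 = 15920.1485
W = 0.116 * 15920.1485 = 1846.7 kg

1846.7


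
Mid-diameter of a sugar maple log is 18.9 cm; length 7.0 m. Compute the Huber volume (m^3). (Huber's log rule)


Huber: V = Am * L,  Am = pi*(Dm/200)^2
Am = pi*(18.9/200)^2 = 0.028055 m^2
V = 0.028055*7.0 = 0.1964 m^3

0.1964


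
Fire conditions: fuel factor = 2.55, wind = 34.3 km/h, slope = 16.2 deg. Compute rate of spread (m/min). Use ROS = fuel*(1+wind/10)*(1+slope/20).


Formula: ROS = fuel * (1 + wind/10) * (1 + slope/20)
Wind factor = 1 + 34.3/10 = 4.43
Slope factor = 1 + 16.2/20 = 1.81
ROS = 2.55 * 4.43 * 1.81 = 20.45 m/min

20.45


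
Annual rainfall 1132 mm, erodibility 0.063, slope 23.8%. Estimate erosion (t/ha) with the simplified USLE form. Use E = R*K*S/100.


Formula: E = R * K * S / 100  (simplified USLE)
R * K = 1132 * 0.063 = 71.316
E = 71.316 * 23.8 / 100 = 16.97 t/ha

16.97


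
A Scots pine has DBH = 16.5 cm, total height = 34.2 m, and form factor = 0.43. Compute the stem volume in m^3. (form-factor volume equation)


Formula: V = pi * (DBH/200)^2 * H * ff
Radius = DBH/200 = 16.5/200 = 0.0825 m
Radius^2 = 0.0825^2 = 0.00680625 m^2
V = pi * 0.00680625 * 34.2 * 0.43
V = 0.314 m^3

0.314


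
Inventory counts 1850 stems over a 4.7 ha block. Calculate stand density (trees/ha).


Formula: Stand Density = N_trees / Area_ha
Density = 1850 trees / 4.7 ha
Density = 394 trees/ha

394


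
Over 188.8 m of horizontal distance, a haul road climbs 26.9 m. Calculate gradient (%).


Formula: Gradient = rise / run * 100
Gradient = 26.9 / 188.8 * 100 = 14.2%

14.2


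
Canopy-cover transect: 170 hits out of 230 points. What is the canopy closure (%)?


Formula: Canopy closure = covered points / total points * 100
Closure = 170 / 230 * 100
Closure = 0.7391 * 100 = 73.9%

73.9


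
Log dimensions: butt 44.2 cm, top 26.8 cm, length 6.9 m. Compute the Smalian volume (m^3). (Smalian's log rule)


Smalian: V = (A1 + A2)/2 * L,  A = pi*(D/200)^2
A1 = pi*(44.2/200)^2 = 0.153439 m^2
A2 = pi*(26.8/200)^2 = 0.05641 m^2
V = (0.153439+0.05641)/2*6.9 = 0.724 m^3

0.724


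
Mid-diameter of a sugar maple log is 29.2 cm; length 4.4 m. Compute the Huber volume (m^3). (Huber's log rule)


Huber: V = Am * L,  Am = pi*(Dm/200)^2
Am = pi*(29.2/200)^2 = 0.066966 m^2
V = 0.066966*4.4 = 0.2947 m^3

0.2947


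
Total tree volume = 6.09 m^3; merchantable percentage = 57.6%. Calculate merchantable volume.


Formula: MV = V_total * (merchantable_pct / 100)
Merchantable fraction = 57.6% / 100 = 0.576
MV = 6.09 m^3 * 0.576 = 3.508 m^3

3.508


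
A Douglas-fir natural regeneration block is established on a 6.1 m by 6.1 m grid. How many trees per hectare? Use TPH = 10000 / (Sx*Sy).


Formula: TPH = 10000 m^2/ha / (spacing_x * spacing_y)
Area per tree = 6.1 m * 6.1 m = 37.21 m^2
TPH = 10000 / 37.21 = 269 trees/ha

269


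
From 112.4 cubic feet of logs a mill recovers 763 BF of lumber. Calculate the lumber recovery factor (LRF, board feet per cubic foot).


Formula: LRF = Lumber Output (BF) / Log Input (ft^3)
LRF = 763 BF / 112.4 ft^3
LRF = 6.79 BF/ft^3

6.79


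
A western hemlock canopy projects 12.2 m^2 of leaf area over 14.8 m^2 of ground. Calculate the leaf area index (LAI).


Formula: LAI = total leaf area / ground area  (dimensionless)
LAI = 12.2 m^2 / 14.8 m^2
LAI = 0.82

0.82


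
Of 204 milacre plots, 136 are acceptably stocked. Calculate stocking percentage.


Formula: Stocking % = stocked plots / total plots * 100
Stocking = 136 / 204 * 100
Stocking = 0.6667 * 100 = 66.7%

66.7


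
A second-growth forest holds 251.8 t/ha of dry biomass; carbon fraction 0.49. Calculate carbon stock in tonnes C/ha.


Formula: Carbon Stock = Biomass * Carbon Fraction
C = 251.8 t/ha * 0.49
C = 123.4 t C/ha

123.4


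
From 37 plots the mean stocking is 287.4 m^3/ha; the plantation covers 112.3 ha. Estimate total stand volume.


Formula: Total Volume = Mean Volume per ha * Total Area
Total Volume = 287.4 m^3/ha * 112.3 ha
Total Volume = 32275 m^3

32275


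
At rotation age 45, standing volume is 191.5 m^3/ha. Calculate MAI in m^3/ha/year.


Formula: MAI = Total Volume / Stand Age
MAI = 191.5 m^3/ha / 45 years
MAI = 4.26 m^3/ha/year

4.26


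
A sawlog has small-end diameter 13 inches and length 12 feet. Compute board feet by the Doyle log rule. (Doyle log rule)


Doyle: BF = (D - 4)^2 * L / 16
Adjusted diameter = 13 - 4 = 9 in
(D-4)^2 = 9^2 = 81
BF = 81 * 12 / 16 = 61 BF

61


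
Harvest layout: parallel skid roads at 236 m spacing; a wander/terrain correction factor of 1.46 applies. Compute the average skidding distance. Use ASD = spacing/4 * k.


Formula: ASD = (spacing / 4) * correction
Uncorrected distance = spacing / 4 = 236 / 4 = 59 m
ASD = 59 * 1.46 = 86 m

86


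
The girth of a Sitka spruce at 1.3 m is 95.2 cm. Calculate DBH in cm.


Formula: DBH = C / pi
DBH = 95.2 / pi
pi = 3.14159...
DBH = 30.3 cm

30.3


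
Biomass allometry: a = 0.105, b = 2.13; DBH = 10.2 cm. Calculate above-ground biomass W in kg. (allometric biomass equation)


Formula: W = a * DBH^b  (allometric power law)
DBH^b = 10.2^2.13 = 140.7079
W = 0.105 * 140.7079 = 14.8 kg

14.8


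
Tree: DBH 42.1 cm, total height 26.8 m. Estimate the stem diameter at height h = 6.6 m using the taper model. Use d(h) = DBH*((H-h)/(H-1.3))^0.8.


Taper: d(h) = DBH * ((H - h) / (H - 1.3))^0.8
Numerator = H - h = 26.8 - 6.6 = 20.2 m
Denominator = H - 1.3 = 26.8 - 1.3 = 25.5 m
Ratio = 20.2 / 25.5 = 0.79216
d = 42.1 * 0.79216^0.8 = 34.9 cm

34.9


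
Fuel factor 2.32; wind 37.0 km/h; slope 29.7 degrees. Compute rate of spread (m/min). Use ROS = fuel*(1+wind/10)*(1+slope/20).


Formula: ROS = fuel * (1 + wind/10) * (1 + slope/20)
Wind factor = 1 + 37.0/10 = 4.7
Slope factor = 1 + 29.7/20 = 2.485
ROS = 2.32 * 4.7 * 2.485 = 27.1 m/min

27.1


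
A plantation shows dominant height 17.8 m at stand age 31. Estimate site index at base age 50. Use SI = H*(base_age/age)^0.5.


Formula: SI = H_dom * (base_age / age)^0.5
Age ratio = 50 / 31 = 1.6129
sqrt(age_ratio) = 1.27
SI = 17.8 * 1.27 = 22.6 m

22.6


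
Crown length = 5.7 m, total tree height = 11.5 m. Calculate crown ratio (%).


Formula: Crown Ratio = (Crown Length / Total Height) * 100
CR = (5.7 m / 11.5 m) * 100
CR = 0.4957 * 100 = 49.6%

49.6


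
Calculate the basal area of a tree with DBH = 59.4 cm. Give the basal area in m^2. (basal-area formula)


Formula: BA = pi * (DBH/2)^2 / 10000  (cm^2 to m^2)
Radius = DBH/2 = 59.4/2 = 29.7 cm
BA = pi * 29.7^2 / 10000
   = 2771.1675 cm^2 / 10000
   = 0.2771 m^2

0.2771


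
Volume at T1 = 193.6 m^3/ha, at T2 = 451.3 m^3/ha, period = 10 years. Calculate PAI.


Formula: PAI = (V_T2 - V_T1) / (T2 - T1)
Volume increment = 451.3 - 193.6 = 257.7 m^3/ha
PAI = 257.7 / 10 = 25.77 m^3/ha/year

25.77


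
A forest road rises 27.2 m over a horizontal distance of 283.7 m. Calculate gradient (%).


Formula: Gradient = rise / run * 100
Gradient = 27.2 / 283.7 * 100 = 9.6%

9.6


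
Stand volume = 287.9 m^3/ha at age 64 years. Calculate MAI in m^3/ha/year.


Formula: MAI = Total Volume / Stand Age
MAI = 287.9 m^3/ha / 64 years
MAI = 4.5 m^3/ha/year

4.5


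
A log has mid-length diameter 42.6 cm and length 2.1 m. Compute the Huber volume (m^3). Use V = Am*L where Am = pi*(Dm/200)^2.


Huber: V = Am * L,  Am = pi*(Dm/200)^2
Am = pi*(42.6/200)^2 = 0.142531 m^2
V = 0.142531*2.1 = 0.2993 m^3

0.2993


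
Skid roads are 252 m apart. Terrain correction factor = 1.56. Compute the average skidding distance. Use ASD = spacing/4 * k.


Formula: ASD = (spacing / 4) * correction
Uncorrected distance = spacing / 4 = 252 / 4 = 63 m
ASD = 63 * 1.56 = 98 m

98


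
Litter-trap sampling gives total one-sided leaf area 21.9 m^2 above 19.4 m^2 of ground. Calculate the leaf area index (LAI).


Formula: LAI = total leaf area / ground area  (dimensionless)
LAI = 21.9 m^2 / 19.4 m^2
LAI = 1.13

1.13


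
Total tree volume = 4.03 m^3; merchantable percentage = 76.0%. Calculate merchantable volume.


Formula: MV = V_total * (merchantable_pct / 100)
Merchantable fraction = 76.0% / 100 = 0.76
MV = 4.03 m^3 * 0.76 = 3.063 m^3

3.063


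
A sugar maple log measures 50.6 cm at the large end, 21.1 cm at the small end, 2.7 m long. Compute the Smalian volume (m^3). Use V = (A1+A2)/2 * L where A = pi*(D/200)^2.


Smalian: V = (A1 + A2)/2 * L,  A = pi*(D/200)^2
A1 = pi*(50.6/200)^2 = 0.20109 m^2
A2 = pi*(21.1/200)^2 = 0.034967 m^2
V = (0.20109+0.034967)/2*2.7 = 0.3187 m^3

0.3187


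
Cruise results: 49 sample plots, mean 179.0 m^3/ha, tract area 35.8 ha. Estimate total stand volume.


Formula: Total Volume = Mean Volume per ha * Total Area
Total Volume = 179.0 m^3/ha * 35.8 ha
Total Volume = 6408 m^3

6408


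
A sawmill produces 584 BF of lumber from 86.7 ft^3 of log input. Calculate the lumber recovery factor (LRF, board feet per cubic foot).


Formula: LRF = Lumber Output (BF) / Log Input (ft^3)
LRF = 584 BF / 86.7 ft^3
LRF = 6.74 BF/ft^3

6.74


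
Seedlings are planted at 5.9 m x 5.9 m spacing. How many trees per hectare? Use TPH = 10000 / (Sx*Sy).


Formula: TPH = 10000 m^2/ha / (spacing_x * spacing_y)
Area per tree = 5.9 m * 5.9 m = 34.81 m^2
TPH = 10000 / 34.81 = 287 trees/ha

287


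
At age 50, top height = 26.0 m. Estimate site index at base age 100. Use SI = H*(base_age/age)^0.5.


Formula: SI = H_dom * (base_age / age)^0.5
Age ratio = 100 / 50 = 2.0
sqrt(age_ratio) = 1.41421
SI = 26.0 * 1.41421 = 36.8 m

36.8


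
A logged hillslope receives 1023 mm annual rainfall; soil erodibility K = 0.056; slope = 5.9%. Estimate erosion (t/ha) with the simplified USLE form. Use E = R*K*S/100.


Formula: E = R * K * S / 100  (simplified USLE)
R * K = 1023 * 0.056 = 57.288
E = 57.288 * 5.9 / 100 = 3.38 t/ha

3.38


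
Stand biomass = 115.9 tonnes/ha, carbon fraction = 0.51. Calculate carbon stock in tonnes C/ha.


Formula: Carbon Stock = Biomass * Carbon Fraction
C = 115.9 t/ha * 0.51
C = 59.1 t C/ha

59.1


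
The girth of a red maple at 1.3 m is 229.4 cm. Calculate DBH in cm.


Formula: DBH = C / pi
DBH = 229.4 / pi
pi = 3.14159...
DBH = 73.0 cm

73.0


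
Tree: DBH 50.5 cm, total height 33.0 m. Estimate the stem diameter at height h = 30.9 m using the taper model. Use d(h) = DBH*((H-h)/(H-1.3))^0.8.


Taper: d(h) = DBH * ((H - h) / (H - 1.3))^0.8
Numerator = H - h = 33.0 - 30.9 = 2.1 m
Denominator = H - 1.3 = 33.0 - 1.3 = 31.7 m
Ratio = 2.1 / 31.7 = 0.06625
d = 50.5 * 0.06625^0.8 = 5.8 cm

5.8


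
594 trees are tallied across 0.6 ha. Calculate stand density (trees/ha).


Formula: Stand Density = N_trees / Area_ha
Density = 594 trees / 0.6 ha
Density = 990 trees/ha

990


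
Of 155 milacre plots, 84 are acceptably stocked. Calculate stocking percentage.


Formula: Stocking % = stocked plots / total plots * 100
Stocking = 84 / 155 * 100
Stocking = 0.5419 * 100 = 54.2%

54.2


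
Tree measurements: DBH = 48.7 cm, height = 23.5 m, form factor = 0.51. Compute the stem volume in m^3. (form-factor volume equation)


Formula: V = pi * (DBH/200)^2 * H * ff
Radius = DBH/200 = 48.7/200 = 0.2435 m
Radius^2 = 0.2435^2 = 0.05929225 m^2
V = pi * 0.05929225 * 23.5 * 0.51
V = 2.232 m^3

2.232


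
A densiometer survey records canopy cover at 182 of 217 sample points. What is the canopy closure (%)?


Formula: Canopy closure = covered points / total points * 100
Closure = 182 / 217 * 100
Closure = 0.8387 * 100 = 83.9%

83.9


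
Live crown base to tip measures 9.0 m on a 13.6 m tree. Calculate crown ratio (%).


Formula: Crown Ratio = (Crown Length / Total Height) * 100
CR = (9.0 m / 13.6 m) * 100
CR = 0.6618 * 100 = 66.2%

66.2


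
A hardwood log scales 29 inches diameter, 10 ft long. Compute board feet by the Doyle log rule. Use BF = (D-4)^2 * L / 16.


Doyle: BF = (D - 4)^2 * L / 16
Adjusted diameter = 29 - 4 = 25 in
(D-4)^2 = 25^2 = 625
BF = 625 * 10 / 16 = 391 BF

391


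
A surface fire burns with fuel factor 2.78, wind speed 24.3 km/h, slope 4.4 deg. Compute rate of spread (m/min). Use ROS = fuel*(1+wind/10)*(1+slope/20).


Formula: ROS = fuel * (1 + wind/10) * (1 + slope/20)
Wind factor = 1 + 24.3/10 = 3.43
Slope factor = 1 + 4.4/20 = 1.22
ROS = 2.78 * 3.43 * 1.22 = 11.63 m/min

11.63


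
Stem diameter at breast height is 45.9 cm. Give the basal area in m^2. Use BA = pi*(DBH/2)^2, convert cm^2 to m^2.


Formula: BA = pi * (DBH/2)^2 / 10000  (cm^2 to m^2)
Radius = DBH/2 = 45.9/2 = 22.95 cm
BA = pi * 22.95^2 / 10000
   = 1654.6847 cm^2 / 10000
   = 0.1655 m^2

0.1655


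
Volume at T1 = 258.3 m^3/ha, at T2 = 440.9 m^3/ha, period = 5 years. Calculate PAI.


Formula: PAI = (V_T2 - V_T1) / (T2 - T1)
Volume increment = 440.9 - 258.3 = 182.6 m^3/ha
PAI = 182.6 / 5 = 36.52 m^3/ha/year

36.52


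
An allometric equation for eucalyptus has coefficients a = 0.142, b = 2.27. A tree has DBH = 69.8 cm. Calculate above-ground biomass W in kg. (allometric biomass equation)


Formula: W = a * DBH^b  (allometric power law)
DBH^b = 69.8^2.27 = 15330.3408
W = 0.142 * 15330.3408 = 2176.9 kg

2176.9


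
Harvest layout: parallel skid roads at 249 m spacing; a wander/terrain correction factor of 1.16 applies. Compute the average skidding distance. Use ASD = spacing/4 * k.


Formula: ASD = (spacing / 4) * correction
Uncorrected distance = spacing / 4 = 249 / 4 = 62.25 m
ASD = 62.25 * 1.16 = 72 m

72


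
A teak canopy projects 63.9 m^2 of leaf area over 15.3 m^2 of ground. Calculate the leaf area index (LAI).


Formula: LAI = total leaf area / ground area  (dimensionless)
LAI = 63.9 m^2 / 15.3 m^2
LAI = 4.18

4.18


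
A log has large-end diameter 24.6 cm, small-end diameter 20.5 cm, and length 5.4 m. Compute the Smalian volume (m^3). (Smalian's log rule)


Smalian: V = (A1 + A2)/2 * L,  A = pi*(D/200)^2
A1 = pi*(24.6/200)^2 = 0.047529 m^2
A2 = pi*(20.5/200)^2 = 0.033006 m^2
V = (0.047529+0.033006)/2*5.4 = 0.2174 m^3

0.2174


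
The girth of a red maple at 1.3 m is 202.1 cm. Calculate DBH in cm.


Formula: DBH = C / pi
DBH = 202.1 / pi
pi = 3.14159...
DBH = 64.3 cm

64.3


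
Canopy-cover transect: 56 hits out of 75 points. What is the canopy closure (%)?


Formula: Canopy closure = covered points / total points * 100
Closure = 56 / 75 * 100
Closure = 0.7467 * 100 = 74.7%

74.7


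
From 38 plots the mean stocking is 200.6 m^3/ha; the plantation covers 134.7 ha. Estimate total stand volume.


Formula: Total Volume = Mean Volume per ha * Total Area
Total Volume = 200.6 m^3/ha * 134.7 ha
Total Volume = 27021 m^3

27021


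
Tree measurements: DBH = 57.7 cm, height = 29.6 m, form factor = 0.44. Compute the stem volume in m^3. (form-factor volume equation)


Formula: V = pi * (DBH/200)^2 * H * ff
Radius = DBH/200 = 57.7/200 = 0.2885 m
Radius^2 = 0.2885^2 = 0.08323225 m^2
V = pi * 0.08323225 * 29.6 * 0.44
V = 3.406 m^3

3.406


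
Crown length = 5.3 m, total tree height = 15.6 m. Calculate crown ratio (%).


Formula: Crown Ratio = (Crown Length / Total Height) * 100
CR = (5.3 m / 15.6 m) * 100
CR = 0.3397 * 100 = 34.0%

34.0


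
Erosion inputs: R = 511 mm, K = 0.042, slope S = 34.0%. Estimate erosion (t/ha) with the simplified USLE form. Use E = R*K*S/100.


Formula: E = R * K * S / 100  (simplified USLE)
R * K = 511 * 0.042 = 21.462
E = 21.462 * 34.0 / 100 = 7.3 t/ha

7.3


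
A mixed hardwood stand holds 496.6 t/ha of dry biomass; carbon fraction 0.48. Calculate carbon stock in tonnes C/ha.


Formula: Carbon Stock = Biomass * Carbon Fraction
C = 496.6 t/ha * 0.48
C = 238.4 t C/ha

238.4


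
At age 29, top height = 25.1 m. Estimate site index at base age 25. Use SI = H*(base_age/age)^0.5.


Formula: SI = H_dom * (base_age / age)^0.5
Age ratio = 25 / 29 = 0.86207
sqrt(age_ratio) = 0.92848
SI = 25.1 * 0.92848 = 23.3 m

23.3


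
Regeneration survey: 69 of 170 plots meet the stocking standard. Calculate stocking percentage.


Formula: Stocking % = stocked plots / total plots * 100
Stocking = 69 / 170 * 100
Stocking = 0.4059 * 100 = 40.6%

40.6


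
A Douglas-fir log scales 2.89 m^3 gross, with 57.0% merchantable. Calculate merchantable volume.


Formula: MV = V_total * (merchantable_pct / 100)
Merchantable fraction = 57.0% / 100 = 0.57
MV = 2.89 m^3 * 0.57 = 1.647 m^3

1.647


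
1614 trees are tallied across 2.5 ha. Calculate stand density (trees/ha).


Formula: Stand Density = N_trees / Area_ha
Density = 1614 trees / 2.5 ha
Density = 646 trees/ha

646


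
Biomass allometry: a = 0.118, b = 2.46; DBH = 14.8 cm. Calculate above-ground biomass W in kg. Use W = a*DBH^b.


Formula: W = a * DBH^b  (allometric power law)
DBH^b = 14.8^2.46 = 756.5608
W = 0.118 * 756.5608 = 89.3 kg

89.3


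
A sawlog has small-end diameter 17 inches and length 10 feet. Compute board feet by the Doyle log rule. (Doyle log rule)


Doyle: BF = (D - 4)^2 * L / 16
Adjusted diameter = 17 - 4 = 13 in
(D-4)^2 = 13^2 = 169
BF = 169 * 10 / 16 = 106 BF

106


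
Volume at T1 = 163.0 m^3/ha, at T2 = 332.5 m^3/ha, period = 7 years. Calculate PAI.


Formula: PAI = (V_T2 - V_T1) / (T2 - T1)
Volume increment = 332.5 - 163.0 = 169.5 m^3/ha
PAI = 169.5 / 7 = 24.21 m^3/ha/year

24.21


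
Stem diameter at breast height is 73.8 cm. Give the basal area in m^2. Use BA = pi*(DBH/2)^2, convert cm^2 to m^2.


Formula: BA = pi * (DBH/2)^2 / 10000  (cm^2 to m^2)
Radius = DBH/2 = 73.8/2 = 36.9 cm
BA = pi * 36.9^2 / 10000
   = 4277.624 cm^2 / 10000
   = 0.4278 m^2

0.4278
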